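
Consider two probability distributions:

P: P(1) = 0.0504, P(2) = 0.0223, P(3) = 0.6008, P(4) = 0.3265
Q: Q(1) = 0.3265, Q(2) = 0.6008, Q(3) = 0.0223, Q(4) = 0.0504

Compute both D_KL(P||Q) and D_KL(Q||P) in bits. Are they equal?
D_KL(P||Q) = 3.4932 bits, D_KL(Q||P) = 3.4932 bits. Yes, in this case they are equal (although KL divergence is not symmetric in general).

D_KL(P||Q) = Σ P(x) log₂(P(x)/Q(x))

Computing term by term:
  P(1)·log₂(P(1)/Q(1)) = 0.0504·log₂(0.0504/0.3265) = -0.13586
  P(2)·log₂(P(2)/Q(2)) = 0.0223·log₂(0.0223/0.6008) = -0.10596
  P(3)·log₂(P(3)/Q(3)) = 0.6008·log₂(0.6008/0.0223) = 2.85486
  P(4)·log₂(P(4)/Q(4)) = 0.3265·log₂(0.3265/0.0504) = 0.88011

D_KL(P||Q) = -0.13586 - 0.10596 + 2.85486 + 0.88011 = 3.49315 ≈ 3.4932 bits

D_KL(Q||P) = Σ Q(x) log₂(Q(x)/P(x))

Computing term by term:
  Q(1)·log₂(Q(1)/P(1)) = 0.3265·log₂(0.3265/0.0504) = 0.88011
  Q(2)·log₂(Q(2)/P(2)) = 0.6008·log₂(0.6008/0.0223) = 2.85486
  Q(3)·log₂(Q(3)/P(3)) = 0.0223·log₂(0.0223/0.6008) = -0.10596
  Q(4)·log₂(Q(4)/P(4)) = 0.0504·log₂(0.0504/0.3265) = -0.13586

D_KL(Q||P) = 0.88011 + 2.85486 - 0.10596 - 0.13586 = 3.49315 ≈ 3.4932 bits

These ARE equal here. Q is P with outcomes relabeled (Q(1) = P(4), Q(2) = P(3), Q(3) = P(2), Q(4) = P(1)) by a relabeling that is its own inverse, so the two sums contain exactly the same terms in a different order. This is a special case — KL divergence is not symmetric in general: D_KL(P||Q) ≠ D_KL(Q||P) for most P, Q.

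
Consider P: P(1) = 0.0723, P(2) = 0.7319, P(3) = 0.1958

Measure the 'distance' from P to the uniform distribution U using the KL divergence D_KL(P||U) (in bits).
0.5208 bits

U(i) = 1/3 for all i

D_KL(P||U) = Σ P(x) log₂(P(x) / (1/3))
           = Σ P(x) log₂(P(x)) + log₂(3)
           = log₂(3) - H(P)

H(P) = -Σ P(x) log₂(P(x)):
  -P(1)·log₂(P(1)) = -(0.0723)·log₂(0.0723) = 0.27401
  -P(2)·log₂(P(2)) = -(0.7319)·log₂(0.7319) = 0.32956
  -P(3)·log₂(P(3)) = -(0.1958)·log₂(0.1958) = 0.46063
H(P) = 0.27401 + 0.32956 + 0.46063 = 1.06420 bits

log₂(3) = 1.58496 bits

D_KL(P||U) = 1.58496 - 1.06420 = 0.52076 ≈ 0.5208 bits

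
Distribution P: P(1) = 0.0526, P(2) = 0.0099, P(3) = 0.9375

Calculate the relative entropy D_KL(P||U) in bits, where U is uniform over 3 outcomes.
1.2083 bits

U(i) = 1/3 for all i

D_KL(P||U) = Σ P(x) log₂(P(x) / (1/3))
           = Σ P(x) log₂(P(x)) + log₂(3)
           = log₂(3) - H(P)

H(P) = -Σ P(x) log₂(P(x)):
  -P(1)·log₂(P(1)) = -(0.0526)·log₂(0.0526) = 0.22349
  -P(2)·log₂(P(2)) = -(0.0099)·log₂(0.0099) = 0.06592
  -P(3)·log₂(P(3)) = -(0.9375)·log₂(0.9375) = 0.08729
H(P) = 0.22349 + 0.06592 + 0.08729 = 0.37670 bits

log₂(3) = 1.58496 bits

D_KL(P||U) = 1.58496 - 0.37670 = 1.20826 ≈ 1.2083 bits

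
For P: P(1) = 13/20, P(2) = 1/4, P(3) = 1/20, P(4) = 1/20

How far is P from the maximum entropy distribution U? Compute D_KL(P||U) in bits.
0.6638 bits

U(i) = 1/4 for all i

D_KL(P||U) = Σ P(x) log₂(P(x) / (1/4))
           = Σ P(x) log₂(P(x)) + log₂(4)
           = log₂(4) - H(P)

H(P) = -Σ P(x) log₂(P(x)):
  -P(1)·log₂(P(1)) = -(13/20)·log₂(13/20) = 0.40397
  -P(2)·log₂(P(2)) = -(1/4)·log₂(1/4) = 0.50000
  -P(3)·log₂(P(3)) = -(1/20)·log₂(1/20) = 0.21610
  -P(4)·log₂(P(4)) = -(1/20)·log₂(1/20) = 0.21610
H(P) = 0.40397 + 0.50000 + 0.21610 + 0.21610 = 1.33617 bits

log₂(4) = 2.00000 bits

D_KL(P||U) = 2.00000 - 1.33617 = 0.66383 ≈ 0.6638 bits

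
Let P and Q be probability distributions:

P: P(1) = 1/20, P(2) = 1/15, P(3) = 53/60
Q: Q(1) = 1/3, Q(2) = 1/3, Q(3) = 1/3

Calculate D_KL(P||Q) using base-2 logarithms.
0.9503 bits

D_KL(P||Q) = Σ P(x) log₂(P(x)/Q(x))

Computing term by term:
  P(1)·log₂(P(1)/Q(1)) = (1/20)·log₂((1/20)/(1/3)) = -0.13685
  P(2)·log₂(P(2)/Q(2)) = (1/15)·log₂((1/15)/(1/3)) = -0.15480
  P(3)·log₂(P(3)/Q(3)) = (53/60)·log₂((53/60)/(1/3)) = 1.24196

D_KL(P||Q) = -0.13685 - 0.15480 + 1.24196 = 0.95031 ≈ 0.9503 bits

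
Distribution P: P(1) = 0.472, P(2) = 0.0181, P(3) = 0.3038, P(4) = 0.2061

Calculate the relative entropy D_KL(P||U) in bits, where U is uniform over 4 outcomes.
0.3922 bits

U(i) = 1/4 for all i

D_KL(P||U) = Σ P(x) log₂(P(x) / (1/4))
           = Σ P(x) log₂(P(x)) + log₂(4)
           = log₂(4) - H(P)

H(P) = -Σ P(x) log₂(P(x)):
  -P(1)·log₂(P(1)) = -(0.472)·log₂(0.472) = 0.51124
  -P(2)·log₂(P(2)) = -(0.0181)·log₂(0.0181) = 0.10476
  -P(3)·log₂(P(3)) = -(0.3038)·log₂(0.3038) = 0.52217
  -P(4)·log₂(P(4)) = -(0.2061)·log₂(0.2061) = 0.46962
H(P) = 0.51124 + 0.10476 + 0.52217 + 0.46962 = 1.60779 bits

log₂(4) = 2.00000 bits

D_KL(P||U) = 2.00000 - 1.60779 = 0.39221 ≈ 0.3922 bits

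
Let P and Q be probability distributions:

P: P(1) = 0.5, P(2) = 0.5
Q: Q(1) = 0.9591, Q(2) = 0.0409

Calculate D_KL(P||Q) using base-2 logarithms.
1.3360 bits

D_KL(P||Q) = Σ P(x) log₂(P(x)/Q(x))

Computing term by term:
  P(1)·log₂(P(1)/Q(1)) = 0.5·log₂(0.5/0.9591) = -0.46988
  P(2)·log₂(P(2)/Q(2)) = 0.5·log₂(0.5/0.0409) = 1.80588

D_KL(P||Q) = -0.46988 + 1.80588 = 1.33600 ≈ 1.3360 bits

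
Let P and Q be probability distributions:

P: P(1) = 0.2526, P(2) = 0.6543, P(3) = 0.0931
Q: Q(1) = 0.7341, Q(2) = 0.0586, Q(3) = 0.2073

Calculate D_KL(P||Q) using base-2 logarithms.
1.7813 bits

D_KL(P||Q) = Σ P(x) log₂(P(x)/Q(x))

Computing term by term:
  P(1)·log₂(P(1)/Q(1)) = 0.2526·log₂(0.2526/0.7341) = -0.38878
  P(2)·log₂(P(2)/Q(2)) = 0.6543·log₂(0.6543/0.0586) = 2.27761
  P(3)·log₂(P(3)/Q(3)) = 0.0931·log₂(0.0931/0.2073) = -0.10752

D_KL(P||Q) = -0.38878 + 2.27761 - 0.10752 = 1.78131 ≈ 1.7813 bits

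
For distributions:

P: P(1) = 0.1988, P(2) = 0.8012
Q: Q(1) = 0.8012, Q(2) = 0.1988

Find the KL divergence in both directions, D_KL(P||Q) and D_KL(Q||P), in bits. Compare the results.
D_KL(P||Q) = 1.2113 bits, D_KL(Q||P) = 1.2113 bits. The two directions give exactly the same value for this pair.

D_KL(P||Q) = Σ P(x) log₂(P(x)/Q(x))

Computing term by term:
  P(1)·log₂(P(1)/Q(1)) = 0.1988·log₂(0.1988/0.8012) = -0.39976
  P(2)·log₂(P(2)/Q(2)) = 0.8012·log₂(0.8012/0.1988) = 1.61109

D_KL(P||Q) = -0.39976 + 1.61109 = 1.21133 ≈ 1.2113 bits

D_KL(Q||P) = Σ Q(x) log₂(Q(x)/P(x))

Computing term by term:
  Q(1)·log₂(Q(1)/P(1)) = 0.8012·log₂(0.8012/0.1988) = 1.61109
  Q(2)·log₂(Q(2)/P(2)) = 0.1988·log₂(0.1988/0.8012) = -0.39976

D_KL(Q||P) = 1.61109 - 0.39976 = 1.21133 ≈ 1.2113 bits

These ARE equal here. Q is P with outcomes relabeled (Q(1) = P(2), Q(2) = P(1)) by a relabeling that is its own inverse, so the two sums contain exactly the same terms in a different order. This is a special case — KL divergence is not symmetric in general: D_KL(P||Q) ≠ D_KL(Q||P) for most P, Q.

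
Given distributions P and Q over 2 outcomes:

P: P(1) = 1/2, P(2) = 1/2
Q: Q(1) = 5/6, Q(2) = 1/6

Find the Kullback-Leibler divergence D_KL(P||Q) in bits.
0.4240 bits

D_KL(P||Q) = Σ P(x) log₂(P(x)/Q(x))

Computing term by term:
  P(1)·log₂(P(1)/Q(1)) = (1/2)·log₂((1/2)/(5/6)) = -0.36848
  P(2)·log₂(P(2)/Q(2)) = (1/2)·log₂((1/2)/(1/6)) = 0.79248

D_KL(P||Q) = -0.36848 + 0.79248 = 0.42400 ≈ 0.4240 bits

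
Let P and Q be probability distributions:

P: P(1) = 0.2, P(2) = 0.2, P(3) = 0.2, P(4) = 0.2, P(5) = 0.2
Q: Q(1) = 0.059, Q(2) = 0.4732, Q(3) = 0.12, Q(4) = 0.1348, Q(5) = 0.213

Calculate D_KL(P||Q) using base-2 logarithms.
0.3468 bits

D_KL(P||Q) = Σ P(x) log₂(P(x)/Q(x))

Computing term by term:
  P(1)·log₂(P(1)/Q(1)) = 0.2·log₂(0.2/0.059) = 0.35224
  P(2)·log₂(P(2)/Q(2)) = 0.2·log₂(0.2/0.4732) = -0.24849
  P(3)·log₂(P(3)/Q(3)) = 0.2·log₂(0.2/0.12) = 0.14739
  P(4)·log₂(P(4)/Q(4)) = 0.2·log₂(0.2/0.1348) = 0.11384
  P(5)·log₂(P(5)/Q(5)) = 0.2·log₂(0.2/0.213) = -0.01817

D_KL(P||Q) = 0.35224 - 0.24849 + 0.14739 + 0.11384 - 0.01817 = 0.34681 ≈ 0.3468 bits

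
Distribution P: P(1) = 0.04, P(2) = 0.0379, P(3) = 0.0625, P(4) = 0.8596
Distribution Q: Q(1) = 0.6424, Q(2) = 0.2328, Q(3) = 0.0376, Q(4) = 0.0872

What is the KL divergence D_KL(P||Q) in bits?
2.6241 bits

D_KL(P||Q) = Σ P(x) log₂(P(x)/Q(x))

Computing term by term:
  P(1)·log₂(P(1)/Q(1)) = 0.04·log₂(0.04/0.6424) = -0.16022
  P(2)·log₂(P(2)/Q(2)) = 0.0379·log₂(0.0379/0.2328) = -0.09925
  P(3)·log₂(P(3)/Q(3)) = 0.0625·log₂(0.0625/0.0376) = 0.04582
  P(4)·log₂(P(4)/Q(4)) = 0.8596·log₂(0.8596/0.0872) = 2.83777

D_KL(P||Q) = -0.16022 - 0.09925 + 0.04582 + 2.83777 = 2.62412 ≈ 2.6241 bits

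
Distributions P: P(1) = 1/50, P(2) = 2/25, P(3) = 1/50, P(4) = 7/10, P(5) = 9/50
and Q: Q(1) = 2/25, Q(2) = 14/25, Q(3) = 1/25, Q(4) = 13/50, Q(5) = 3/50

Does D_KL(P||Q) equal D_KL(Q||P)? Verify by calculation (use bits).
D_KL(P||Q) = 1.0009 bits, D_KL(Q||P) = 1.3055 bits. No — D_KL(P||Q) ≠ D_KL(Q||P) for this pair.

D_KL(P||Q) = Σ P(x) log₂(P(x)/Q(x))

Computing term by term:
  P(1)·log₂(P(1)/Q(1)) = (1/50)·log₂((1/50)/(2/25)) = -0.04000
  P(2)·log₂(P(2)/Q(2)) = (2/25)·log₂((2/25)/(14/25)) = -0.22459
  P(3)·log₂(P(3)/Q(3)) = (1/50)·log₂((1/50)/(1/25)) = -0.02000
  P(4)·log₂(P(4)/Q(4)) = (7/10)·log₂((7/10)/(13/50)) = 1.00019
  P(5)·log₂(P(5)/Q(5)) = (9/50)·log₂((9/50)/(3/50)) = 0.28529

D_KL(P||Q) = -0.04000 - 0.22459 - 0.02000 + 1.00019 + 0.28529 = 1.00089 ≈ 1.0009 bits

D_KL(Q||P) = Σ Q(x) log₂(Q(x)/P(x))

Computing term by term:
  Q(1)·log₂(Q(1)/P(1)) = (2/25)·log₂((2/25)/(1/50)) = 0.16000
  Q(2)·log₂(Q(2)/P(2)) = (14/25)·log₂((14/25)/(2/25)) = 1.57212
  Q(3)·log₂(Q(3)/P(3)) = (1/25)·log₂((1/25)/(1/50)) = 0.04000
  Q(4)·log₂(Q(4)/P(4)) = (13/50)·log₂((13/50)/(7/10)) = -0.37150
  Q(5)·log₂(Q(5)/P(5)) = (3/50)·log₂((3/50)/(9/50)) = -0.09510

D_KL(Q||P) = 0.16000 + 1.57212 + 0.04000 - 0.37150 - 0.09510 = 1.30552 ≈ 1.3055 bits

These are NOT equal (difference: 0.3046 bits). KL divergence is asymmetric: D_KL(P||Q) ≠ D_KL(Q||P) in general.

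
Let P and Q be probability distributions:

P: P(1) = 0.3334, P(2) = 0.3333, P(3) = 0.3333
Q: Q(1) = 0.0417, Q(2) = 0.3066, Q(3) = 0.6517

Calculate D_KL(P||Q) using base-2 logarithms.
0.7176 bits

D_KL(P||Q) = Σ P(x) log₂(P(x)/Q(x))

Computing term by term:
  P(1)·log₂(P(1)/Q(1)) = 0.3334·log₂(0.3334/0.0417) = 0.99991
  P(2)·log₂(P(2)/Q(2)) = 0.3333·log₂(0.3333/0.3066) = 0.04015
  P(3)·log₂(P(3)/Q(3)) = 0.3333·log₂(0.3333/0.6517) = -0.32243

D_KL(P||Q) = 0.99991 + 0.04015 - 0.32243 = 0.71763 ≈ 0.7176 bits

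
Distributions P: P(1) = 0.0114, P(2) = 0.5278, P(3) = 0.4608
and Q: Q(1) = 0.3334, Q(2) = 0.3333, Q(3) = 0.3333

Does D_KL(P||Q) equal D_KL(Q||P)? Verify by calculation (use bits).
D_KL(P||Q) = 0.5098 bits, D_KL(Q||P) = 1.2469 bits. No — D_KL(P||Q) ≠ D_KL(Q||P) for this pair.

D_KL(P||Q) = Σ P(x) log₂(P(x)/Q(x))

Computing term by term:
  P(1)·log₂(P(1)/Q(1)) = 0.0114·log₂(0.0114/0.3334) = -0.05552
  P(2)·log₂(P(2)/Q(2)) = 0.5278·log₂(0.5278/0.3333) = 0.35002
  P(3)·log₂(P(3)/Q(3)) = 0.4608·log₂(0.4608/0.3333) = 0.21534

D_KL(P||Q) = -0.05552 + 0.35002 + 0.21534 = 0.50984 ≈ 0.5098 bits

D_KL(Q||P) = Σ Q(x) log₂(Q(x)/P(x))

Computing term by term:
  Q(1)·log₂(Q(1)/P(1)) = 0.3334·log₂(0.3334/0.0114) = 1.62371
  Q(2)·log₂(Q(2)/P(2)) = 0.3333·log₂(0.3333/0.5278) = -0.22103
  Q(3)·log₂(Q(3)/P(3)) = 0.3333·log₂(0.3333/0.4608) = -0.15576

D_KL(Q||P) = 1.62371 - 0.22103 - 0.15576 = 1.24692 ≈ 1.2469 bits

These are NOT equal (difference: 0.7371 bits). KL divergence is asymmetric: D_KL(P||Q) ≠ D_KL(Q||P) in general.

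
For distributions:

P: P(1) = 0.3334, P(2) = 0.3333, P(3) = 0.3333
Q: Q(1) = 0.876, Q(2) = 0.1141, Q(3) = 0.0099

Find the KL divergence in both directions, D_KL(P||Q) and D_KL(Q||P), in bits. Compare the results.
D_KL(P||Q) = 1.7417 bits, D_KL(Q||P) = 0.9942 bits. D_KL(P||Q) is larger than D_KL(Q||P) by 0.7475 bits; the two directions differ.

D_KL(P||Q) = Σ P(x) log₂(P(x)/Q(x))

Computing term by term:
  P(1)·log₂(P(1)/Q(1)) = 0.3334·log₂(0.3334/0.876) = -0.46465
  P(2)·log₂(P(2)/Q(2)) = 0.3333·log₂(0.3333/0.1141) = 0.51546
  P(3)·log₂(P(3)/Q(3)) = 0.3333·log₂(0.3333/0.0099) = 1.69091

D_KL(P||Q) = -0.46465 + 0.51546 + 1.69091 = 1.74172 ≈ 1.7417 bits

D_KL(Q||P) = Σ Q(x) log₂(Q(x)/P(x))

Computing term by term:
  Q(1)·log₂(Q(1)/P(1)) = 0.876·log₂(0.876/0.3334) = 1.22086
  Q(2)·log₂(Q(2)/P(2)) = 0.1141·log₂(0.1141/0.3333) = -0.17646
  Q(3)·log₂(Q(3)/P(3)) = 0.0099·log₂(0.0099/0.3333) = -0.05023

D_KL(Q||P) = 1.22086 - 0.17646 - 0.05023 = 0.99417 ≈ 0.9942 bits

These are NOT equal (difference: 0.7475 bits). KL divergence is asymmetric: D_KL(P||Q) ≠ D_KL(Q||P) in general.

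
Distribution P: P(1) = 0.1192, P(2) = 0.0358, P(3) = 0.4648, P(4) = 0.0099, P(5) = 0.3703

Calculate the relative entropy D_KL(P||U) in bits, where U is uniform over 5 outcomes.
0.6738 bits

U(i) = 1/5 for all i

D_KL(P||U) = Σ P(x) log₂(P(x) / (1/5))
           = Σ P(x) log₂(P(x)) + log₂(5)
           = log₂(5) - H(P)

H(P) = -Σ P(x) log₂(P(x)):
  -P(1)·log₂(P(1)) = -(0.1192)·log₂(0.1192) = 0.36577
  -P(2)·log₂(P(2)) = -(0.0358)·log₂(0.0358) = 0.17198
  -P(3)·log₂(P(3)) = -(0.4648)·log₂(0.4648) = 0.51375
  -P(4)·log₂(P(4)) = -(0.0099)·log₂(0.0099) = 0.06592
  -P(5)·log₂(P(5)) = -(0.3703)·log₂(0.3703) = 0.53073
H(P) = 0.36577 + 0.17198 + 0.51375 + 0.06592 + 0.53073 = 1.64815 bits

log₂(5) = 2.32193 bits

D_KL(P||U) = 2.32193 - 1.64815 = 0.67378 ≈ 0.6738 bits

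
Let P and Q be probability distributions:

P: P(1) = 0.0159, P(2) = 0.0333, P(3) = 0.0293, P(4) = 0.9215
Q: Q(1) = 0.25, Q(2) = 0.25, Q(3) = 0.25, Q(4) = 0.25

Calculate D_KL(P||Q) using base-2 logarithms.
1.4836 bits

D_KL(P||Q) = Σ P(x) log₂(P(x)/Q(x))

Computing term by term:
  P(1)·log₂(P(1)/Q(1)) = 0.0159·log₂(0.0159/0.25) = -0.06320
  P(2)·log₂(P(2)/Q(2)) = 0.0333·log₂(0.0333/0.25) = -0.09685
  P(3)·log₂(P(3)/Q(3)) = 0.0293·log₂(0.0293/0.25) = -0.09062
  P(4)·log₂(P(4)/Q(4)) = 0.9215·log₂(0.9215/0.25) = 1.73431

D_KL(P||Q) = -0.06320 - 0.09685 - 0.09062 + 1.73431 = 1.48364 ≈ 1.4836 bits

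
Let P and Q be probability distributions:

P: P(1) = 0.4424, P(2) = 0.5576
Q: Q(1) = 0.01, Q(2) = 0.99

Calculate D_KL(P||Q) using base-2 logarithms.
1.9569 bits

D_KL(P||Q) = Σ P(x) log₂(P(x)/Q(x))

Computing term by term:
  P(1)·log₂(P(1)/Q(1)) = 0.4424·log₂(0.4424/0.01) = 2.41872
  P(2)·log₂(P(2)/Q(2)) = 0.5576·log₂(0.5576/0.99) = -0.46180

D_KL(P||Q) = 2.41872 - 0.46180 = 1.95692 ≈ 1.9569 bits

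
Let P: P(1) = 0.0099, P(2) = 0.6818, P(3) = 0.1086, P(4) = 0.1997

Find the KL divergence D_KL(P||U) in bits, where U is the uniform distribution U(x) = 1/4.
0.7454 bits

U(i) = 1/4 for all i

D_KL(P||U) = Σ P(x) log₂(P(x) / (1/4))
           = Σ P(x) log₂(P(x)) + log₂(4)
           = log₂(4) - H(P)

H(P) = -Σ P(x) log₂(P(x)):
  -P(1)·log₂(P(1)) = -(0.0099)·log₂(0.0099) = 0.06592
  -P(2)·log₂(P(2)) = -(0.6818)·log₂(0.6818) = 0.37675
  -P(3)·log₂(P(3)) = -(0.1086)·log₂(0.1086) = 0.34784
  -P(4)·log₂(P(4)) = -(0.1997)·log₂(0.1997) = 0.46412
H(P) = 0.06592 + 0.37675 + 0.34784 + 0.46412 = 1.25463 bits

log₂(4) = 2.00000 bits

D_KL(P||U) = 2.00000 - 1.25463 = 0.74537 ≈ 0.7454 bits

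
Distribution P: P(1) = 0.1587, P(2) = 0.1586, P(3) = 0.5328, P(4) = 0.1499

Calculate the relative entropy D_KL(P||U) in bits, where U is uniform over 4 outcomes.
0.2628 bits

U(i) = 1/4 for all i

D_KL(P||U) = Σ P(x) log₂(P(x) / (1/4))
           = Σ P(x) log₂(P(x)) + log₂(4)
           = log₂(4) - H(P)

H(P) = -Σ P(x) log₂(P(x)):
  -P(1)·log₂(P(1)) = -(0.1587)·log₂(0.1587) = 0.42145
  -P(2)·log₂(P(2)) = -(0.1586)·log₂(0.1586) = 0.42133
  -P(3)·log₂(P(3)) = -(0.5328)·log₂(0.5328) = 0.48396
  -P(4)·log₂(P(4)) = -(0.1499)·log₂(0.1499) = 0.41042
H(P) = 0.42145 + 0.42133 + 0.48396 + 0.41042 = 1.73716 bits

log₂(4) = 2.00000 bits

D_KL(P||U) = 2.00000 - 1.73716 = 0.26284 ≈ 0.2628 bits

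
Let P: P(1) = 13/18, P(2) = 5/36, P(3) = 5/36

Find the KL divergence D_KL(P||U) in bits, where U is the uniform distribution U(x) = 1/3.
0.4548 bits

U(i) = 1/3 for all i

D_KL(P||U) = Σ P(x) log₂(P(x) / (1/3))
           = Σ P(x) log₂(P(x)) + log₂(3)
           = log₂(3) - H(P)

H(P) = -Σ P(x) log₂(P(x)):
  -P(1)·log₂(P(1)) = -(13/18)·log₂(13/18) = 0.33907
  -P(2)·log₂(P(2)) = -(5/36)·log₂(5/36) = 0.39556
  -P(3)·log₂(P(3)) = -(5/36)·log₂(5/36) = 0.39556
H(P) = 0.33907 + 0.39556 + 0.39556 = 1.13019 bits

log₂(3) = 1.58496 bits

D_KL(P||U) = 1.58496 - 1.13019 = 0.45477 ≈ 0.4548 bits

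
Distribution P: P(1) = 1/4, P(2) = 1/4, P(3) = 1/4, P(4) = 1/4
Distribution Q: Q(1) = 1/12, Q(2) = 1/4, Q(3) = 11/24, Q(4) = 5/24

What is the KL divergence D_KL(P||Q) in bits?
0.2434 bits

D_KL(P||Q) = Σ P(x) log₂(P(x)/Q(x))

Computing term by term:
  P(1)·log₂(P(1)/Q(1)) = (1/4)·log₂((1/4)/(1/12)) = 0.39624
  P(2)·log₂(P(2)/Q(2)) = (1/4)·log₂((1/4)/(1/4)) = 0.00000
  P(3)·log₂(P(3)/Q(3)) = (1/4)·log₂((1/4)/(11/24)) = -0.21862
  P(4)·log₂(P(4)/Q(4)) = (1/4)·log₂((1/4)/(5/24)) = 0.06576

D_KL(P||Q) = 0.39624 + 0.00000 - 0.21862 + 0.06576 = 0.24338 ≈ 0.2434 bits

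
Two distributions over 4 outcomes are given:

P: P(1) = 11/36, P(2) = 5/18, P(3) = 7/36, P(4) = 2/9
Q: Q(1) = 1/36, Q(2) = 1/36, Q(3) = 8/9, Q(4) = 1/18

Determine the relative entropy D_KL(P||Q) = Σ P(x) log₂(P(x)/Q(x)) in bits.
1.9979 bits

D_KL(P||Q) = Σ P(x) log₂(P(x)/Q(x))

Computing term by term:
  P(1)·log₂(P(1)/Q(1)) = (11/36)·log₂((11/36)/(1/36)) = 1.05705
  P(2)·log₂(P(2)/Q(2)) = (5/18)·log₂((5/18)/(1/36)) = 0.92276
  P(3)·log₂(P(3)/Q(3)) = (7/36)·log₂((7/36)/(8/9)) = -0.42635
  P(4)·log₂(P(4)/Q(4)) = (2/9)·log₂((2/9)/(1/18)) = 0.44444

D_KL(P||Q) = 1.05705 + 0.92276 - 0.42635 + 0.44444 = 1.99790 ≈ 1.9979 bits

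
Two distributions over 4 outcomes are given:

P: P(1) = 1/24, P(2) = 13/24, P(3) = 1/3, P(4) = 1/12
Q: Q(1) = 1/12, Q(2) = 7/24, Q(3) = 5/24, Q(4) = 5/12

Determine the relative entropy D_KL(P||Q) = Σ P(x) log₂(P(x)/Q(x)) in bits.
0.4746 bits

D_KL(P||Q) = Σ P(x) log₂(P(x)/Q(x))

Computing term by term:
  P(1)·log₂(P(1)/Q(1)) = (1/24)·log₂((1/24)/(1/12)) = -0.04167
  P(2)·log₂(P(2)/Q(2)) = (13/24)·log₂((13/24)/(7/24)) = 0.48375
  P(3)·log₂(P(3)/Q(3)) = (1/3)·log₂((1/3)/(5/24)) = 0.22602
  P(4)·log₂(P(4)/Q(4)) = (1/12)·log₂((1/12)/(5/12)) = -0.19349

D_KL(P||Q) = -0.04167 + 0.48375 + 0.22602 - 0.19349 = 0.47461 ≈ 0.4746 bits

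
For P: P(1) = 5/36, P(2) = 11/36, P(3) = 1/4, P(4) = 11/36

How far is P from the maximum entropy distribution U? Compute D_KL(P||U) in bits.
0.0591 bits

U(i) = 1/4 for all i

D_KL(P||U) = Σ P(x) log₂(P(x) / (1/4))
           = Σ P(x) log₂(P(x)) + log₂(4)
           = log₂(4) - H(P)

H(P) = -Σ P(x) log₂(P(x)):
  -P(1)·log₂(P(1)) = -(5/36)·log₂(5/36) = 0.39556
  -P(2)·log₂(P(2)) = -(11/36)·log₂(11/36) = 0.52265
  -P(3)·log₂(P(3)) = -(1/4)·log₂(1/4) = 0.50000
  -P(4)·log₂(P(4)) = -(11/36)·log₂(11/36) = 0.52265
H(P) = 0.39556 + 0.52265 + 0.50000 + 0.52265 = 1.94086 bits

log₂(4) = 2.00000 bits

D_KL(P||U) = 2.00000 - 1.94086 = 0.05914 ≈ 0.0591 bits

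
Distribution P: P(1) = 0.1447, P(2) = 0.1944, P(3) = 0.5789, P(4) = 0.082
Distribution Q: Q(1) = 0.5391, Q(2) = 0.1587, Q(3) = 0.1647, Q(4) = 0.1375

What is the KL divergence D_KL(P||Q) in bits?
0.7710 bits

D_KL(P||Q) = Σ P(x) log₂(P(x)/Q(x))

Computing term by term:
  P(1)·log₂(P(1)/Q(1)) = 0.1447·log₂(0.1447/0.5391) = -0.27457
  P(2)·log₂(P(2)/Q(2)) = 0.1944·log₂(0.1944/0.1587) = 0.05691
  P(3)·log₂(P(3)/Q(3)) = 0.5789·log₂(0.5789/0.1647) = 1.04982
  P(4)·log₂(P(4)/Q(4)) = 0.082·log₂(0.082/0.1375) = -0.06115

D_KL(P||Q) = -0.27457 + 0.05691 + 1.04982 - 0.06115 = 0.77101 ≈ 0.7710 bits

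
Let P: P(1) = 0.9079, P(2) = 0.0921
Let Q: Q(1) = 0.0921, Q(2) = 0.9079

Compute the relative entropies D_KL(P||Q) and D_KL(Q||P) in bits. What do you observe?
D_KL(P||Q) = 2.6932 bits, D_KL(Q||P) = 2.6932 bits. The two directions give the same value here, because Q is a self-inverse relabeling of P; in general KL divergence is asymmetric.

D_KL(P||Q) = Σ P(x) log₂(P(x)/Q(x))

Computing term by term:
  P(1)·log₂(P(1)/Q(1)) = 0.9079·log₂(0.9079/0.0921) = 2.99721
  P(2)·log₂(P(2)/Q(2)) = 0.0921·log₂(0.0921/0.9079) = -0.30405

D_KL(P||Q) = 2.99721 - 0.30405 = 2.69316 ≈ 2.6932 bits

D_KL(Q||P) = Σ Q(x) log₂(Q(x)/P(x))

Computing term by term:
  Q(1)·log₂(Q(1)/P(1)) = 0.0921·log₂(0.0921/0.9079) = -0.30405
  Q(2)·log₂(Q(2)/P(2)) = 0.9079·log₂(0.9079/0.0921) = 2.99721

D_KL(Q||P) = -0.30405 + 2.99721 = 2.69316 ≈ 2.6932 bits

These ARE equal here. Q is P with outcomes relabeled (Q(1) = P(2), Q(2) = P(1)) by a relabeling that is its own inverse, so the two sums contain exactly the same terms in a different order. This is a special case — KL divergence is not symmetric in general: D_KL(P||Q) ≠ D_KL(Q||P) for most P, Q.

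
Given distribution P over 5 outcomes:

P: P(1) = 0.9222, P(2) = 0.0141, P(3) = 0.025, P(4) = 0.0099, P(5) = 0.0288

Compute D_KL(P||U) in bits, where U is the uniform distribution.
1.7811 bits

U(i) = 1/5 for all i

D_KL(P||U) = Σ P(x) log₂(P(x) / (1/5))
           = Σ P(x) log₂(P(x)) + log₂(5)
           = log₂(5) - H(P)

H(P) = -Σ P(x) log₂(P(x)):
  -P(1)·log₂(P(1)) = -(0.9222)·log₂(0.9222) = 0.10776
  -P(2)·log₂(P(2)) = -(0.0141)·log₂(0.0141) = 0.08669
  -P(3)·log₂(P(3)) = -(0.025)·log₂(0.025) = 0.13305
  -P(4)·log₂(P(4)) = -(0.0099)·log₂(0.0099) = 0.06592
  -P(5)·log₂(P(5)) = -(0.0288)·log₂(0.0288) = 0.14739
H(P) = 0.10776 + 0.08669 + 0.13305 + 0.06592 + 0.14739 = 0.54081 bits

log₂(5) = 2.32193 bits

D_KL(P||U) = 2.32193 - 0.54081 = 1.78112 ≈ 1.7811 bits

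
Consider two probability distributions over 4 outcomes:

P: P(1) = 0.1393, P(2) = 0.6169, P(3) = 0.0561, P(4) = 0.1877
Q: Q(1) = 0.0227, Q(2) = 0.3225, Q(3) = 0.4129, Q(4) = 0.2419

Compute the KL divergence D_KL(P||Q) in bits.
0.7116 bits

D_KL(P||Q) = Σ P(x) log₂(P(x)/Q(x))

Computing term by term:
  P(1)·log₂(P(1)/Q(1)) = 0.1393·log₂(0.1393/0.0227) = 0.36461
  P(2)·log₂(P(2)/Q(2)) = 0.6169·log₂(0.6169/0.3225) = 0.57726
  P(3)·log₂(P(3)/Q(3)) = 0.0561·log₂(0.0561/0.4129) = -0.16155
  P(4)·log₂(P(4)/Q(4)) = 0.1877·log₂(0.1877/0.2419) = -0.06869

D_KL(P||Q) = 0.36461 + 0.57726 - 0.16155 - 0.06869 = 0.71163 ≈ 0.7116 bits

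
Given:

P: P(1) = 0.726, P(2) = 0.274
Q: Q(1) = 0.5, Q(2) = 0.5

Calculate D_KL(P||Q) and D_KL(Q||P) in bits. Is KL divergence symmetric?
D_KL(P||Q) = 0.1529 bits, D_KL(Q||P) = 0.1649 bits. No, KL divergence is not symmetric.

D_KL(P||Q) = Σ P(x) log₂(P(x)/Q(x))

Computing term by term:
  P(1)·log₂(P(1)/Q(1)) = 0.726·log₂(0.726/0.5) = 0.39062
  P(2)·log₂(P(2)/Q(2)) = 0.274·log₂(0.274/0.5) = -0.23776

D_KL(P||Q) = 0.39062 - 0.23776 = 0.15286 ≈ 0.1529 bits

D_KL(Q||P) = Σ Q(x) log₂(Q(x)/P(x))

Computing term by term:
  Q(1)·log₂(Q(1)/P(1)) = 0.5·log₂(0.5/0.726) = -0.26902
  Q(2)·log₂(Q(2)/P(2)) = 0.5·log₂(0.5/0.274) = 0.43388

D_KL(Q||P) = -0.26902 + 0.43388 = 0.16486 ≈ 0.1649 bits

These are NOT equal (difference: 0.0120 bits). KL divergence is asymmetric: D_KL(P||Q) ≠ D_KL(Q||P) in general.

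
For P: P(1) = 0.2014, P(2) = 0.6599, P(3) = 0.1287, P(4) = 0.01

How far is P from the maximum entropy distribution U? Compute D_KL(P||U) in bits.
0.6915 bits

U(i) = 1/4 for all i

D_KL(P||U) = Σ P(x) log₂(P(x) / (1/4))
           = Σ P(x) log₂(P(x)) + log₂(4)
           = log₂(4) - H(P)

H(P) = -Σ P(x) log₂(P(x)):
  -P(1)·log₂(P(1)) = -(0.2014)·log₂(0.2014) = 0.46561
  -P(2)·log₂(P(2)) = -(0.6599)·log₂(0.6599) = 0.39573
  -P(3)·log₂(P(3)) = -(0.1287)·log₂(0.1287) = 0.38068
  -P(4)·log₂(P(4)) = -(0.01)·log₂(0.01) = 0.06644
H(P) = 0.46561 + 0.39573 + 0.38068 + 0.06644 = 1.30846 bits

log₂(4) = 2.00000 bits

D_KL(P||U) = 2.00000 - 1.30846 = 0.69154 ≈ 0.6915 bits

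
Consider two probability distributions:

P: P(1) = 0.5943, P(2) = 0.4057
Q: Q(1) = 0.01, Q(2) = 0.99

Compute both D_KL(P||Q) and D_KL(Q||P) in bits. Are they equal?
D_KL(P||Q) = 2.9801 bits, D_KL(Q||P) = 1.2152 bits. No, they are not equal.

D_KL(P||Q) = Σ P(x) log₂(P(x)/Q(x))

Computing term by term:
  P(1)·log₂(P(1)/Q(1)) = 0.5943·log₂(0.5943/0.01) = 3.50228
  P(2)·log₂(P(2)/Q(2)) = 0.4057·log₂(0.4057/0.99) = -0.52214

D_KL(P||Q) = 3.50228 - 0.52214 = 2.98014 ≈ 2.9801 bits

D_KL(Q||P) = Σ Q(x) log₂(Q(x)/P(x))

Computing term by term:
  Q(1)·log₂(Q(1)/P(1)) = 0.01·log₂(0.01/0.5943) = -0.05893
  Q(2)·log₂(Q(2)/P(2)) = 0.99·log₂(0.99/0.4057) = 1.27415

D_KL(Q||P) = -0.05893 + 1.27415 = 1.21522 ≈ 1.2152 bits

These are NOT equal (difference: 1.7649 bits). KL divergence is asymmetric: D_KL(P||Q) ≠ D_KL(Q||P) in general.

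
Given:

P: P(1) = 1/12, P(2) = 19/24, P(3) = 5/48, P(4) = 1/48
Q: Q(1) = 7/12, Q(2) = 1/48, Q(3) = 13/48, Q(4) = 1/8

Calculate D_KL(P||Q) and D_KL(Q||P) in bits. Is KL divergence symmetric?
D_KL(P||Q) = 3.7232 bits, D_KL(Q||P) = 2.2248 bits. No, KL divergence is not symmetric.

D_KL(P||Q) = Σ P(x) log₂(P(x)/Q(x))

Computing term by term:
  P(1)·log₂(P(1)/Q(1)) = (1/12)·log₂((1/12)/(7/12)) = -0.23395
  P(2)·log₂(P(2)/Q(2)) = (19/24)·log₂((19/24)/(1/48)) = 4.15461
  P(3)·log₂(P(3)/Q(3)) = (5/48)·log₂((5/48)/(13/48)) = -0.14359
  P(4)·log₂(P(4)/Q(4)) = (1/48)·log₂((1/48)/(1/8)) = -0.05385

D_KL(P||Q) = -0.23395 + 4.15461 - 0.14359 - 0.05385 = 3.72322 ≈ 3.7232 bits

D_KL(Q||P) = Σ Q(x) log₂(Q(x)/P(x))

Computing term by term:
  Q(1)·log₂(Q(1)/P(1)) = (7/12)·log₂((7/12)/(1/12)) = 1.63762
  Q(2)·log₂(Q(2)/P(2)) = (1/48)·log₂((1/48)/(19/24)) = -0.10933
  Q(3)·log₂(Q(3)/P(3)) = (13/48)·log₂((13/48)/(5/48)) = 0.37335
  Q(4)·log₂(Q(4)/P(4)) = (1/8)·log₂((1/8)/(1/48)) = 0.32312

D_KL(Q||P) = 1.63762 - 0.10933 + 0.37335 + 0.32312 = 2.22476 ≈ 2.2248 bits

These are NOT equal (difference: 1.4984 bits). KL divergence is asymmetric: D_KL(P||Q) ≠ D_KL(Q||P) in general.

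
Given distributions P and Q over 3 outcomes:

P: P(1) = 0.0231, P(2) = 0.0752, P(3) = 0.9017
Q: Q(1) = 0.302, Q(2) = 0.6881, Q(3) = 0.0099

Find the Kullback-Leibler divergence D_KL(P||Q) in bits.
5.5434 bits

D_KL(P||Q) = Σ P(x) log₂(P(x)/Q(x))

Computing term by term:
  P(1)·log₂(P(1)/Q(1)) = 0.0231·log₂(0.0231/0.302) = -0.08567
  P(2)·log₂(P(2)/Q(2)) = 0.0752·log₂(0.0752/0.6881) = -0.24017
  P(3)·log₂(P(3)/Q(3)) = 0.9017·log₂(0.9017/0.0099) = 5.86923

D_KL(P||Q) = -0.08567 - 0.24017 + 5.86923 = 5.54339 ≈ 5.5434 bits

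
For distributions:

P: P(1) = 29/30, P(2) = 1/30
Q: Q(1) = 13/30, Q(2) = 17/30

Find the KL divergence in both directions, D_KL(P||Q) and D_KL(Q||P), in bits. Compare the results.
D_KL(P||Q) = 0.9827 bits, D_KL(Q||P) = 1.8146 bits. D_KL(Q||P) is larger than D_KL(P||Q) by 0.8319 bits; the two directions differ.

D_KL(P||Q) = Σ P(x) log₂(P(x)/Q(x))

Computing term by term:
  P(1)·log₂(P(1)/Q(1)) = (29/30)·log₂((29/30)/(13/30)) = 1.11896
  P(2)·log₂(P(2)/Q(2)) = (1/30)·log₂((1/30)/(17/30)) = -0.13625

D_KL(P||Q) = 1.11896 - 0.13625 = 0.98271 ≈ 0.9827 bits

D_KL(Q||P) = Σ Q(x) log₂(Q(x)/P(x))

Computing term by term:
  Q(1)·log₂(Q(1)/P(1)) = (13/30)·log₂((13/30)/(29/30)) = -0.50160
  Q(2)·log₂(Q(2)/P(2)) = (17/30)·log₂((17/30)/(1/30)) = 2.31623

D_KL(Q||P) = -0.50160 + 2.31623 = 1.81463 ≈ 1.8146 bits

These are NOT equal (difference: 0.8319 bits). KL divergence is asymmetric: D_KL(P||Q) ≠ D_KL(Q||P) in general.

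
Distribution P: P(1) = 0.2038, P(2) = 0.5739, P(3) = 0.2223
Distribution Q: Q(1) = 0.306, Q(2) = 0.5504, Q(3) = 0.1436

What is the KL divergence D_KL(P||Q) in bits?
0.0553 bits

D_KL(P||Q) = Σ P(x) log₂(P(x)/Q(x))

Computing term by term:
  P(1)·log₂(P(1)/Q(1)) = 0.2038·log₂(0.2038/0.306) = -0.11950
  P(2)·log₂(P(2)/Q(2)) = 0.5739·log₂(0.5739/0.5504) = 0.03462
  P(3)·log₂(P(3)/Q(3)) = 0.2223·log₂(0.2223/0.1436) = 0.14015

D_KL(P||Q) = -0.11950 + 0.03462 + 0.14015 = 0.05527 ≈ 0.0553 bits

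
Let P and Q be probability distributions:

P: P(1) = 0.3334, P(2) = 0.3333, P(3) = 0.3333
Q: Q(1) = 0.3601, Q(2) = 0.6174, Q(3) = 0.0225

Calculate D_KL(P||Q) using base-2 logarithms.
0.9627 bits

D_KL(P||Q) = Σ P(x) log₂(P(x)/Q(x))

Computing term by term:
  P(1)·log₂(P(1)/Q(1)) = 0.3334·log₂(0.3334/0.3601) = -0.03706
  P(2)·log₂(P(2)/Q(2)) = 0.3333·log₂(0.3333/0.6174) = -0.29643
  P(3)·log₂(P(3)/Q(3)) = 0.3333·log₂(0.3333/0.0225) = 1.29615

D_KL(P||Q) = -0.03706 - 0.29643 + 1.29615 = 0.96266 ≈ 0.9627 bits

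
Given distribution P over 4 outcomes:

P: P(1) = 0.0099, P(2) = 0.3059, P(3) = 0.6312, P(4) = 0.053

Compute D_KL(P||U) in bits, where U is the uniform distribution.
0.7677 bits

U(i) = 1/4 for all i

D_KL(P||U) = Σ P(x) log₂(P(x) / (1/4))
           = Σ P(x) log₂(P(x)) + log₂(4)
           = log₂(4) - H(P)

H(P) = -Σ P(x) log₂(P(x)):
  -P(1)·log₂(P(1)) = -(0.0099)·log₂(0.0099) = 0.06592
  -P(2)·log₂(P(2)) = -(0.3059)·log₂(0.3059) = 0.52274
  -P(3)·log₂(P(3)) = -(0.6312)·log₂(0.6312) = 0.41901
  -P(4)·log₂(P(4)) = -(0.053)·log₂(0.053) = 0.22461
H(P) = 0.06592 + 0.52274 + 0.41901 + 0.22461 = 1.23228 bits

log₂(4) = 2.00000 bits

D_KL(P||U) = 2.00000 - 1.23228 = 0.76772 ≈ 0.7677 bits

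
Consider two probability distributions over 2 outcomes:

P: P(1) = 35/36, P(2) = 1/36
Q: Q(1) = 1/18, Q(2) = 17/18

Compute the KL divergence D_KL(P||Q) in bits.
3.8733 bits

D_KL(P||Q) = Σ P(x) log₂(P(x)/Q(x))

Computing term by term:
  P(1)·log₂(P(1)/Q(1)) = (35/36)·log₂((35/36)/(1/18)) = 4.01458
  P(2)·log₂(P(2)/Q(2)) = (1/36)·log₂((1/36)/(17/18)) = -0.14132

D_KL(P||Q) = 4.01458 - 0.14132 = 3.87326 ≈ 3.8733 bits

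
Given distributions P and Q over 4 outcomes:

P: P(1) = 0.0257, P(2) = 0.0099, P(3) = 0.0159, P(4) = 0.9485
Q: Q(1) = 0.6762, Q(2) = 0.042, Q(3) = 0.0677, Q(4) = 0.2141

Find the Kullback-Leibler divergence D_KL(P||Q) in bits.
1.8617 bits

D_KL(P||Q) = Σ P(x) log₂(P(x)/Q(x))

Computing term by term:
  P(1)·log₂(P(1)/Q(1)) = 0.0257·log₂(0.0257/0.6762) = -0.12124
  P(2)·log₂(P(2)/Q(2)) = 0.0099·log₂(0.0099/0.042) = -0.02064
  P(3)·log₂(P(3)/Q(3)) = 0.0159·log₂(0.0159/0.0677) = -0.03323
  P(4)·log₂(P(4)/Q(4)) = 0.9485·log₂(0.9485/0.2141) = 2.03677

D_KL(P||Q) = -0.12124 - 0.02064 - 0.03323 + 2.03677 = 1.86166 ≈ 1.8617 bits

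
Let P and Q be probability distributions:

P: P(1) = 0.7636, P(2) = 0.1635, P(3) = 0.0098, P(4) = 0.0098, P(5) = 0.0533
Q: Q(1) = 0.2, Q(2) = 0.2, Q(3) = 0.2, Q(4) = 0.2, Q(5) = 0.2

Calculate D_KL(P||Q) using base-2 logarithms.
1.2414 bits

D_KL(P||Q) = Σ P(x) log₂(P(x)/Q(x))

Computing term by term:
  P(1)·log₂(P(1)/Q(1)) = 0.7636·log₂(0.7636/0.2) = 1.47590
  P(2)·log₂(P(2)/Q(2)) = 0.1635·log₂(0.1635/0.2) = -0.04753
  P(3)·log₂(P(3)/Q(3)) = 0.0098·log₂(0.0098/0.2) = -0.04264
  P(4)·log₂(P(4)/Q(4)) = 0.0098·log₂(0.0098/0.2) = -0.04264
  P(5)·log₂(P(5)/Q(5)) = 0.0533·log₂(0.0533/0.2) = -0.10169

D_KL(P||Q) = 1.47590 - 0.04753 - 0.04264 - 0.04264 - 0.10169 = 1.24140 ≈ 1.2414 bits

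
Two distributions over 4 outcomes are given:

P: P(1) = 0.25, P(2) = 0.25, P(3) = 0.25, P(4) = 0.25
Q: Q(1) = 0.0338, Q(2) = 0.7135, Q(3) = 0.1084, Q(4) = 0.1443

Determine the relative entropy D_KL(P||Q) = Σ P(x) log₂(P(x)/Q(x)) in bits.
0.8431 bits

D_KL(P||Q) = Σ P(x) log₂(P(x)/Q(x))

Computing term by term:
  P(1)·log₂(P(1)/Q(1)) = 0.25·log₂(0.25/0.0338) = 0.72171
  P(2)·log₂(P(2)/Q(2)) = 0.25·log₂(0.25/0.7135) = -0.37825
  P(3)·log₂(P(3)/Q(3)) = 0.25·log₂(0.25/0.1084) = 0.30139
  P(4)·log₂(P(4)/Q(4)) = 0.25·log₂(0.25/0.1443) = 0.19821

D_KL(P||Q) = 0.72171 - 0.37825 + 0.30139 + 0.19821 = 0.84306 ≈ 0.8431 bits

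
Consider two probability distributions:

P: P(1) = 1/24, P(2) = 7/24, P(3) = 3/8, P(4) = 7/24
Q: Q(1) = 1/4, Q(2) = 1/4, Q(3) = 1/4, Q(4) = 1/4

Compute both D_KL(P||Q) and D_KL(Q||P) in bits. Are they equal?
D_KL(P||Q) = 0.2414 bits, D_KL(Q||P) = 0.3888 bits. No, they are not equal.

D_KL(P||Q) = Σ P(x) log₂(P(x)/Q(x))

Computing term by term:
  P(1)·log₂(P(1)/Q(1)) = (1/24)·log₂((1/24)/(1/4)) = -0.10771
  P(2)·log₂(P(2)/Q(2)) = (7/24)·log₂((7/24)/(1/4)) = 0.06486
  P(3)·log₂(P(3)/Q(3)) = (3/8)·log₂((3/8)/(1/4)) = 0.21936
  P(4)·log₂(P(4)/Q(4)) = (7/24)·log₂((7/24)/(1/4)) = 0.06486

D_KL(P||Q) = -0.10771 + 0.06486 + 0.21936 + 0.06486 = 0.24137 ≈ 0.2414 bits

D_KL(Q||P) = Σ Q(x) log₂(Q(x)/P(x))

Computing term by term:
  Q(1)·log₂(Q(1)/P(1)) = (1/4)·log₂((1/4)/(1/24)) = 0.64624
  Q(2)·log₂(Q(2)/P(2)) = (1/4)·log₂((1/4)/(7/24)) = -0.05560
  Q(3)·log₂(Q(3)/P(3)) = (1/4)·log₂((1/4)/(3/8)) = -0.14624
  Q(4)·log₂(Q(4)/P(4)) = (1/4)·log₂((1/4)/(7/24)) = -0.05560

D_KL(Q||P) = 0.64624 - 0.05560 - 0.14624 - 0.05560 = 0.38880 ≈ 0.3888 bits

These are NOT equal (difference: 0.1474 bits). KL divergence is asymmetric: D_KL(P||Q) ≠ D_KL(Q||P) in general.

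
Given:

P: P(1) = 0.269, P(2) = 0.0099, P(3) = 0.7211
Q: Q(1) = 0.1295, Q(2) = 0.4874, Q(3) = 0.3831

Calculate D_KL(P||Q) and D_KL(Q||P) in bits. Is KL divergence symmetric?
D_KL(P||Q) = 0.8860 bits, D_KL(Q||P) = 2.2538 bits. No, KL divergence is not symmetric.

D_KL(P||Q) = Σ P(x) log₂(P(x)/Q(x))

Computing term by term:
  P(1)·log₂(P(1)/Q(1)) = 0.269·log₂(0.269/0.1295) = 0.28370
  P(2)·log₂(P(2)/Q(2)) = 0.0099·log₂(0.0099/0.4874) = -0.05565
  P(3)·log₂(P(3)/Q(3)) = 0.7211·log₂(0.7211/0.3831) = 0.65799

D_KL(P||Q) = 0.28370 - 0.05565 + 0.65799 = 0.88604 ≈ 0.8860 bits

D_KL(Q||P) = Σ Q(x) log₂(Q(x)/P(x))

Computing term by term:
  Q(1)·log₂(Q(1)/P(1)) = 0.1295·log₂(0.1295/0.269) = -0.13658
  Q(2)·log₂(Q(2)/P(2)) = 0.4874·log₂(0.4874/0.0099) = 2.73994
  Q(3)·log₂(Q(3)/P(3)) = 0.3831·log₂(0.3831/0.7211) = -0.34957

D_KL(Q||P) = -0.13658 + 2.73994 - 0.34957 = 2.25379 ≈ 2.2538 bits

These are NOT equal (difference: 1.3678 bits). KL divergence is asymmetric: D_KL(P||Q) ≠ D_KL(Q||P) in general.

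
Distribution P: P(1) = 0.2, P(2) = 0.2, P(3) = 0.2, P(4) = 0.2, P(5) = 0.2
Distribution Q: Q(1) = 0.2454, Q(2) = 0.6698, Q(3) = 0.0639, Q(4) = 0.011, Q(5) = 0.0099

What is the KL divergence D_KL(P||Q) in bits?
1.6256 bits

D_KL(P||Q) = Σ P(x) log₂(P(x)/Q(x))

Computing term by term:
  P(1)·log₂(P(1)/Q(1)) = 0.2·log₂(0.2/0.2454) = -0.05903
  P(2)·log₂(P(2)/Q(2)) = 0.2·log₂(0.2/0.6698) = -0.34875
  P(3)·log₂(P(3)/Q(3)) = 0.2·log₂(0.2/0.0639) = 0.32922
  P(4)·log₂(P(4)/Q(4)) = 0.2·log₂(0.2/0.011) = 0.83688
  P(5)·log₂(P(5)/Q(5)) = 0.2·log₂(0.2/0.0099) = 0.86729

D_KL(P||Q) = -0.05903 - 0.34875 + 0.32922 + 0.83688 + 0.86729 = 1.62561 ≈ 1.6256 bits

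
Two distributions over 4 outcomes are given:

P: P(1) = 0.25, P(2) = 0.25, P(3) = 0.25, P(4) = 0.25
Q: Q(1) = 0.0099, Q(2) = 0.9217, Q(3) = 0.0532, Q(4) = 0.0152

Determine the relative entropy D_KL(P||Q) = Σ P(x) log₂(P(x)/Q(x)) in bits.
2.2621 bits

D_KL(P||Q) = Σ P(x) log₂(P(x)/Q(x))

Computing term by term:
  P(1)·log₂(P(1)/Q(1)) = 0.25·log₂(0.25/0.0099) = 1.16459
  P(2)·log₂(P(2)/Q(2)) = 0.25·log₂(0.25/0.9217) = -0.47059
  P(3)·log₂(P(3)/Q(3)) = 0.25·log₂(0.25/0.0532) = 0.55811
  P(4)·log₂(P(4)/Q(4)) = 0.25·log₂(0.25/0.0152) = 1.00995

D_KL(P||Q) = 1.16459 - 0.47059 + 0.55811 + 1.00995 = 2.26206 ≈ 2.2621 bits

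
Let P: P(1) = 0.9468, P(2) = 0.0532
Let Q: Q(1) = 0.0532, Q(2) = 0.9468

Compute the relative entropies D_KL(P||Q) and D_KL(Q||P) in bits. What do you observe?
D_KL(P||Q) = 3.7116 bits, D_KL(Q||P) = 3.7116 bits. The two directions give the same value here, because Q is a self-inverse relabeling of P; in general KL divergence is asymmetric.

D_KL(P||Q) = Σ P(x) log₂(P(x)/Q(x))

Computing term by term:
  P(1)·log₂(P(1)/Q(1)) = 0.9468·log₂(0.9468/0.0532) = 3.93259
  P(2)·log₂(P(2)/Q(2)) = 0.0532·log₂(0.0532/0.9468) = -0.22097

D_KL(P||Q) = 3.93259 - 0.22097 = 3.71162 ≈ 3.7116 bits

D_KL(Q||P) = Σ Q(x) log₂(Q(x)/P(x))

Computing term by term:
  Q(1)·log₂(Q(1)/P(1)) = 0.0532·log₂(0.0532/0.9468) = -0.22097
  Q(2)·log₂(Q(2)/P(2)) = 0.9468·log₂(0.9468/0.0532) = 3.93259

D_KL(Q||P) = -0.22097 + 3.93259 = 3.71162 ≈ 3.7116 bits

These ARE equal here. Q is P with outcomes relabeled (Q(1) = P(2), Q(2) = P(1)) by a relabeling that is its own inverse, so the two sums contain exactly the same terms in a different order. This is a special case — KL divergence is not symmetric in general: D_KL(P||Q) ≠ D_KL(Q||P) for most P, Q.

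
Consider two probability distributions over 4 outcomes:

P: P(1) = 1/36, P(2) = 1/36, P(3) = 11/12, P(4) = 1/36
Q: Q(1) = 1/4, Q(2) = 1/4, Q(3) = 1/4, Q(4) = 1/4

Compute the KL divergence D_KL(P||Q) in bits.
1.4541 bits

D_KL(P||Q) = Σ P(x) log₂(P(x)/Q(x))

Computing term by term:
  P(1)·log₂(P(1)/Q(1)) = (1/36)·log₂((1/36)/(1/4)) = -0.08805
  P(2)·log₂(P(2)/Q(2)) = (1/36)·log₂((1/36)/(1/4)) = -0.08805
  P(3)·log₂(P(3)/Q(3)) = (11/12)·log₂((11/12)/(1/4)) = 1.71826
  P(4)·log₂(P(4)/Q(4)) = (1/36)·log₂((1/36)/(1/4)) = -0.08805

D_KL(P||Q) = -0.08805 - 0.08805 + 1.71826 - 0.08805 = 1.45411 ≈ 1.4541 bits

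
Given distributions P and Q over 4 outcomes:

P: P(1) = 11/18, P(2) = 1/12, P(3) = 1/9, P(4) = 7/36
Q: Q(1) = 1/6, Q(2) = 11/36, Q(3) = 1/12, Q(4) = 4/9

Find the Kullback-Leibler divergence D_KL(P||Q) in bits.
0.8035 bits

D_KL(P||Q) = Σ P(x) log₂(P(x)/Q(x))

Computing term by term:
  P(1)·log₂(P(1)/Q(1)) = (11/18)·log₂((11/18)/(1/6)) = 1.14551
  P(2)·log₂(P(2)/Q(2)) = (1/12)·log₂((1/12)/(11/36)) = -0.15621
  P(3)·log₂(P(3)/Q(3)) = (1/9)·log₂((1/9)/(1/12)) = 0.04612
  P(4)·log₂(P(4)/Q(4)) = (7/36)·log₂((7/36)/(4/9)) = -0.23190

D_KL(P||Q) = 1.14551 - 0.15621 + 0.04612 - 0.23190 = 0.80352 ≈ 0.8035 bits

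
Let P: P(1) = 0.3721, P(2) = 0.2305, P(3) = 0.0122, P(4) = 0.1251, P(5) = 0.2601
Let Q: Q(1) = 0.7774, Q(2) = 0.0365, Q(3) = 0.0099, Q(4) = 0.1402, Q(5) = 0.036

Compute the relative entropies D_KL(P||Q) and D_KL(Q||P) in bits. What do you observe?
D_KL(P||Q) = 0.9425 bits, D_KL(Q||P) = 0.6467 bits. The two directions give different values (D_KL(P||Q) exceeds D_KL(Q||P) by 0.2958 bits): KL divergence is asymmetric.

D_KL(P||Q) = Σ P(x) log₂(P(x)/Q(x))

Computing term by term:
  P(1)·log₂(P(1)/Q(1)) = 0.3721·log₂(0.3721/0.7774) = -0.39553
  P(2)·log₂(P(2)/Q(2)) = 0.2305·log₂(0.2305/0.0365) = 0.61285
  P(3)·log₂(P(3)/Q(3)) = 0.0122·log₂(0.0122/0.0099) = 0.00368
  P(4)·log₂(P(4)/Q(4)) = 0.1251·log₂(0.1251/0.1402) = -0.02057
  P(5)·log₂(P(5)/Q(5)) = 0.2601·log₂(0.2601/0.036) = 0.74206

D_KL(P||Q) = -0.39553 + 0.61285 + 0.00368 - 0.02057 + 0.74206 = 0.94249 ≈ 0.9425 bits

D_KL(Q||P) = Σ Q(x) log₂(Q(x)/P(x))

Computing term by term:
  Q(1)·log₂(Q(1)/P(1)) = 0.7774·log₂(0.7774/0.3721) = 0.82635
  Q(2)·log₂(Q(2)/P(2)) = 0.0365·log₂(0.0365/0.2305) = -0.09705
  Q(3)·log₂(Q(3)/P(3)) = 0.0099·log₂(0.0099/0.0122) = -0.00298
  Q(4)·log₂(Q(4)/P(4)) = 0.1402·log₂(0.1402/0.1251) = 0.02305
  Q(5)·log₂(Q(5)/P(5)) = 0.036·log₂(0.036/0.2601) = -0.10271

D_KL(Q||P) = 0.82635 - 0.09705 - 0.00298 + 0.02305 - 0.10271 = 0.64666 ≈ 0.6467 bits

These are NOT equal (difference: 0.2958 bits). KL divergence is asymmetric: D_KL(P||Q) ≠ D_KL(Q||P) in general.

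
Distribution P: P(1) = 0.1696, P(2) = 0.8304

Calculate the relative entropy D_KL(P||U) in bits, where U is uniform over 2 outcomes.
0.3432 bits

U(i) = 1/2 for all i

D_KL(P||U) = Σ P(x) log₂(P(x) / (1/2))
           = Σ P(x) log₂(P(x)) + log₂(2)
           = log₂(2) - H(P)

H(P) = -Σ P(x) log₂(P(x)):
  -P(1)·log₂(P(1)) = -(0.1696)·log₂(0.1696) = 0.43414
  -P(2)·log₂(P(2)) = -(0.8304)·log₂(0.8304) = 0.22265
H(P) = 0.43414 + 0.22265 = 0.65679 bits

log₂(2) = 1.00000 bits

D_KL(P||U) = 1.00000 - 0.65679 = 0.34321 ≈ 0.3432 bits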